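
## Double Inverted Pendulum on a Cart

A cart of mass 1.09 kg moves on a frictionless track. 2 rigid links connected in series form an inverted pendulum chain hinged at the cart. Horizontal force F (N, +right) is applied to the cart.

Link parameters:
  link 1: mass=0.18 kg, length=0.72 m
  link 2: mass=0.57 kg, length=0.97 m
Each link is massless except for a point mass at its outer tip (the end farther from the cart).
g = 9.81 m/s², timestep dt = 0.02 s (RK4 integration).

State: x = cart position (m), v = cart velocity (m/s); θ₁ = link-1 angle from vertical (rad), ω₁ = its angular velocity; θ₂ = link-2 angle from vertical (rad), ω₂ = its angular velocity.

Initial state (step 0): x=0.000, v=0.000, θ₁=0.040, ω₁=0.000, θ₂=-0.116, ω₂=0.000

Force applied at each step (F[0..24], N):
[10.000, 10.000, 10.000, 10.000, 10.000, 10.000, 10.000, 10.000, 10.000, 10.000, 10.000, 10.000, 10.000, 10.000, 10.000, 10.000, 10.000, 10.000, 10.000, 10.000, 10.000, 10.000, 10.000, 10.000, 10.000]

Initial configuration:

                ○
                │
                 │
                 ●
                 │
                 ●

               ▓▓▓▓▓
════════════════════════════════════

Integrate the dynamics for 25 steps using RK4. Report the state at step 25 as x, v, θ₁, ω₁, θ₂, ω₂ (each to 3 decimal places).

apply F[0]=+10.000 → step 1: x=0.002, v=0.178, θ₁=0.039, ω₁=-0.109, θ₂=-0.117, ω₂=-0.126
apply F[1]=+10.000 → step 2: x=0.007, v=0.357, θ₁=0.036, ω₁=-0.220, θ₂=-0.121, ω₂=-0.251
apply F[2]=+10.000 → step 3: x=0.016, v=0.536, θ₁=0.030, ω₁=-0.335, θ₂=-0.127, ω₂=-0.376
apply F[3]=+10.000 → step 4: x=0.029, v=0.716, θ₁=0.022, ω₁=-0.455, θ₂=-0.136, ω₂=-0.498
apply F[4]=+10.000 → step 5: x=0.045, v=0.898, θ₁=0.012, ω₁=-0.581, θ₂=-0.147, ω₂=-0.618
apply F[5]=+10.000 → step 6: x=0.065, v=1.081, θ₁=-0.001, ω₁=-0.718, θ₂=-0.161, ω₂=-0.735
apply F[6]=+10.000 → step 7: x=0.088, v=1.265, θ₁=-0.017, ω₁=-0.865, θ₂=-0.177, ω₂=-0.846
apply F[7]=+10.000 → step 8: x=0.115, v=1.451, θ₁=-0.036, ω₁=-1.028, θ₂=-0.195, ω₂=-0.951
apply F[8]=+10.000 → step 9: x=0.146, v=1.639, θ₁=-0.058, ω₁=-1.207, θ₂=-0.215, ω₂=-1.048
apply F[9]=+10.000 → step 10: x=0.181, v=1.829, θ₁=-0.084, ω₁=-1.405, θ₂=-0.236, ω₂=-1.134
apply F[10]=+10.000 → step 11: x=0.219, v=2.021, θ₁=-0.115, ω₁=-1.626, θ₂=-0.260, ω₂=-1.208
apply F[11]=+10.000 → step 12: x=0.262, v=2.213, θ₁=-0.149, ω₁=-1.872, θ₂=-0.285, ω₂=-1.266
apply F[12]=+10.000 → step 13: x=0.308, v=2.405, θ₁=-0.190, ω₁=-2.143, θ₂=-0.310, ω₂=-1.307
apply F[13]=+10.000 → step 14: x=0.358, v=2.595, θ₁=-0.235, ω₁=-2.439, θ₂=-0.337, ω₂=-1.331
apply F[14]=+10.000 → step 15: x=0.412, v=2.782, θ₁=-0.287, ω₁=-2.756, θ₂=-0.364, ω₂=-1.338
apply F[15]=+10.000 → step 16: x=0.469, v=2.961, θ₁=-0.346, ω₁=-3.084, θ₂=-0.390, ω₂=-1.334
apply F[16]=+10.000 → step 17: x=0.530, v=3.130, θ₁=-0.411, ω₁=-3.409, θ₂=-0.417, ω₂=-1.328
apply F[17]=+10.000 → step 18: x=0.594, v=3.284, θ₁=-0.482, ω₁=-3.712, θ₂=-0.443, ω₂=-1.335
apply F[18]=+10.000 → step 19: x=0.661, v=3.421, θ₁=-0.559, ω₁=-3.972, θ₂=-0.470, ω₂=-1.372
apply F[19]=+10.000 → step 20: x=0.731, v=3.540, θ₁=-0.640, ω₁=-4.173, θ₂=-0.499, ω₂=-1.455
apply F[20]=+10.000 → step 21: x=0.803, v=3.642, θ₁=-0.725, ω₁=-4.310, θ₂=-0.529, ω₂=-1.591
apply F[21]=+10.000 → step 22: x=0.876, v=3.729, θ₁=-0.812, ω₁=-4.382, θ₂=-0.563, ω₂=-1.783
apply F[22]=+10.000 → step 23: x=0.952, v=3.804, θ₁=-0.900, ω₁=-4.396, θ₂=-0.601, ω₂=-2.026
apply F[23]=+10.000 → step 24: x=1.028, v=3.869, θ₁=-0.988, ω₁=-4.359, θ₂=-0.644, ω₂=-2.315
apply F[24]=+10.000 → step 25: x=1.106, v=3.926, θ₁=-1.074, ω₁=-4.274, θ₂=-0.694, ω₂=-2.643

Answer: x=1.106, v=3.926, θ₁=-1.074, ω₁=-4.274, θ₂=-0.694, ω₂=-2.643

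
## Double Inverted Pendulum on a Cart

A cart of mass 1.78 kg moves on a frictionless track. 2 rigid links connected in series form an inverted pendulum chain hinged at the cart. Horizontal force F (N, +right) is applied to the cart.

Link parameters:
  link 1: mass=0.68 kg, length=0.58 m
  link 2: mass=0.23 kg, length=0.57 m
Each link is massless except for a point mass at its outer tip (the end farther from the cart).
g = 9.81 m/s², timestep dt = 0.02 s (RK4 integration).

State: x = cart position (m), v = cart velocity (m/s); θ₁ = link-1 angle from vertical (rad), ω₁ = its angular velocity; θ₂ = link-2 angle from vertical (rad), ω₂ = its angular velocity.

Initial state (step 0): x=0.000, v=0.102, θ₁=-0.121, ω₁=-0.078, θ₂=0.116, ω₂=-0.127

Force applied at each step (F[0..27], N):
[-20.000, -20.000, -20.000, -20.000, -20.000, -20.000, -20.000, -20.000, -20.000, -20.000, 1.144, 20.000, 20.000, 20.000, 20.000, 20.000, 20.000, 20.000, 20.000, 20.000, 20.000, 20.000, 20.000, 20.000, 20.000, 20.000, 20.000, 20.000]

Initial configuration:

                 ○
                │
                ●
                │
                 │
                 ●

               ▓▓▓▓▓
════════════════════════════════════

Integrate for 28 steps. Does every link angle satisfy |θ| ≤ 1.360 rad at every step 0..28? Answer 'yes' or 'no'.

apply F[0]=-20.000 → step 1: x=-0.000, v=-0.109, θ₁=-0.120, ω₁=0.214, θ₂=0.115, ω₂=-0.008
apply F[1]=-20.000 → step 2: x=-0.004, v=-0.321, θ₁=-0.112, ω₁=0.510, θ₂=0.116, ω₂=0.107
apply F[2]=-20.000 → step 3: x=-0.013, v=-0.535, θ₁=-0.099, ω₁=0.814, θ₂=0.119, ω₂=0.216
apply F[3]=-20.000 → step 4: x=-0.026, v=-0.750, θ₁=-0.080, ω₁=1.130, θ₂=0.124, ω₂=0.314
apply F[4]=-20.000 → step 5: x=-0.043, v=-0.969, θ₁=-0.054, ω₁=1.461, θ₂=0.131, ω₂=0.400
apply F[5]=-20.000 → step 6: x=-0.065, v=-1.190, θ₁=-0.021, ω₁=1.813, θ₂=0.140, ω₂=0.470
apply F[6]=-20.000 → step 7: x=-0.091, v=-1.414, θ₁=0.019, ω₁=2.187, θ₂=0.150, ω₂=0.521
apply F[7]=-20.000 → step 8: x=-0.121, v=-1.642, θ₁=0.066, ω₁=2.585, θ₂=0.161, ω₂=0.553
apply F[8]=-20.000 → step 9: x=-0.156, v=-1.870, θ₁=0.122, ω₁=3.006, θ₂=0.172, ω₂=0.567
apply F[9]=-20.000 → step 10: x=-0.196, v=-2.098, θ₁=0.187, ω₁=3.444, θ₂=0.183, ω₂=0.570
apply F[10]=+1.144 → step 11: x=-0.238, v=-2.091, θ₁=0.256, ω₁=3.508, θ₂=0.195, ω₂=0.566
apply F[11]=+20.000 → step 12: x=-0.278, v=-1.883, θ₁=0.324, ω₁=3.267, θ₂=0.206, ω₂=0.541
apply F[12]=+20.000 → step 13: x=-0.313, v=-1.682, θ₁=0.387, ω₁=3.072, θ₂=0.216, ω₂=0.495
apply F[13]=+20.000 → step 14: x=-0.345, v=-1.489, θ₁=0.447, ω₁=2.921, θ₂=0.226, ω₂=0.426
apply F[14]=+20.000 → step 15: x=-0.373, v=-1.302, θ₁=0.504, ω₁=2.811, θ₂=0.233, ω₂=0.333
apply F[15]=+20.000 → step 16: x=-0.397, v=-1.120, θ₁=0.560, ω₁=2.741, θ₂=0.239, ω₂=0.219
apply F[16]=+20.000 → step 17: x=-0.418, v=-0.943, θ₁=0.614, ω₁=2.705, θ₂=0.242, ω₂=0.084
apply F[17]=+20.000 → step 18: x=-0.435, v=-0.770, θ₁=0.668, ω₁=2.703, θ₂=0.242, ω₂=-0.069
apply F[18]=+20.000 → step 19: x=-0.448, v=-0.599, θ₁=0.723, ω₁=2.731, θ₂=0.239, ω₂=-0.237
apply F[19]=+20.000 → step 20: x=-0.459, v=-0.429, θ₁=0.778, ω₁=2.787, θ₂=0.232, ω₂=-0.420
apply F[20]=+20.000 → step 21: x=-0.466, v=-0.260, θ₁=0.834, ω₁=2.868, θ₂=0.222, ω₂=-0.612
apply F[21]=+20.000 → step 22: x=-0.469, v=-0.089, θ₁=0.893, ω₁=2.971, θ₂=0.208, ω₂=-0.810
apply F[22]=+20.000 → step 23: x=-0.469, v=0.083, θ₁=0.953, ω₁=3.096, θ₂=0.190, ω₂=-1.009
apply F[23]=+20.000 → step 24: x=-0.466, v=0.259, θ₁=1.017, ω₁=3.240, θ₂=0.168, ω₂=-1.205
apply F[24]=+20.000 → step 25: x=-0.459, v=0.438, θ₁=1.083, ω₁=3.401, θ₂=0.142, ω₂=-1.391
apply F[25]=+20.000 → step 26: x=-0.448, v=0.623, θ₁=1.153, ω₁=3.580, θ₂=0.112, ω₂=-1.561
apply F[26]=+20.000 → step 27: x=-0.434, v=0.814, θ₁=1.226, ω₁=3.776, θ₂=0.079, ω₂=-1.709
apply F[27]=+20.000 → step 28: x=-0.416, v=1.012, θ₁=1.304, ω₁=3.992, θ₂=0.044, ω₂=-1.827
Max |angle| over trajectory = 1.304 rad; bound = 1.360 → within bound.

Answer: yes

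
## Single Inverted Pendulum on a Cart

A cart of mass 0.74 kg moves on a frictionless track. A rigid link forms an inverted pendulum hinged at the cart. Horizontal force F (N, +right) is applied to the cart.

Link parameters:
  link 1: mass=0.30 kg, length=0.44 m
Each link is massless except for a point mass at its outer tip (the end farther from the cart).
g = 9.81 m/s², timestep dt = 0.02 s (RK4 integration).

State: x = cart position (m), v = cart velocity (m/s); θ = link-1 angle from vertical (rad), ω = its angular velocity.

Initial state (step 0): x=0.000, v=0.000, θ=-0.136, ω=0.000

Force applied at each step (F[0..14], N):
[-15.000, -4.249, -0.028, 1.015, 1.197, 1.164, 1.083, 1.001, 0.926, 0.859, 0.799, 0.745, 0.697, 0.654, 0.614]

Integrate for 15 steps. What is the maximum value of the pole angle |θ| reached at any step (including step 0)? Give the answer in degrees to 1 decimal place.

apply F[0]=-15.000 → step 1: x=-0.004, v=-0.392, θ=-0.128, ω=0.824
apply F[1]=-4.249 → step 2: x=-0.013, v=-0.497, θ=-0.109, ω=1.009
apply F[2]=-0.028 → step 3: x=-0.023, v=-0.491, θ=-0.090, ω=0.949
apply F[3]=+1.015 → step 4: x=-0.032, v=-0.457, θ=-0.072, ω=0.837
apply F[4]=+1.197 → step 5: x=-0.041, v=-0.420, θ=-0.056, ω=0.724
apply F[5]=+1.164 → step 6: x=-0.049, v=-0.385, θ=-0.043, ω=0.622
apply F[6]=+1.083 → step 7: x=-0.056, v=-0.353, θ=-0.031, ω=0.533
apply F[7]=+1.001 → step 8: x=-0.063, v=-0.323, θ=-0.022, ω=0.455
apply F[8]=+0.926 → step 9: x=-0.069, v=-0.297, θ=-0.013, ω=0.387
apply F[9]=+0.859 → step 10: x=-0.075, v=-0.273, θ=-0.006, ω=0.328
apply F[10]=+0.799 → step 11: x=-0.080, v=-0.251, θ=0.000, ω=0.277
apply F[11]=+0.745 → step 12: x=-0.085, v=-0.231, θ=0.005, ω=0.233
apply F[12]=+0.697 → step 13: x=-0.090, v=-0.213, θ=0.009, ω=0.195
apply F[13]=+0.654 → step 14: x=-0.094, v=-0.196, θ=0.013, ω=0.162
apply F[14]=+0.614 → step 15: x=-0.097, v=-0.181, θ=0.016, ω=0.133
Max |angle| over trajectory = 0.136 rad = 7.8°.

Answer: 7.8°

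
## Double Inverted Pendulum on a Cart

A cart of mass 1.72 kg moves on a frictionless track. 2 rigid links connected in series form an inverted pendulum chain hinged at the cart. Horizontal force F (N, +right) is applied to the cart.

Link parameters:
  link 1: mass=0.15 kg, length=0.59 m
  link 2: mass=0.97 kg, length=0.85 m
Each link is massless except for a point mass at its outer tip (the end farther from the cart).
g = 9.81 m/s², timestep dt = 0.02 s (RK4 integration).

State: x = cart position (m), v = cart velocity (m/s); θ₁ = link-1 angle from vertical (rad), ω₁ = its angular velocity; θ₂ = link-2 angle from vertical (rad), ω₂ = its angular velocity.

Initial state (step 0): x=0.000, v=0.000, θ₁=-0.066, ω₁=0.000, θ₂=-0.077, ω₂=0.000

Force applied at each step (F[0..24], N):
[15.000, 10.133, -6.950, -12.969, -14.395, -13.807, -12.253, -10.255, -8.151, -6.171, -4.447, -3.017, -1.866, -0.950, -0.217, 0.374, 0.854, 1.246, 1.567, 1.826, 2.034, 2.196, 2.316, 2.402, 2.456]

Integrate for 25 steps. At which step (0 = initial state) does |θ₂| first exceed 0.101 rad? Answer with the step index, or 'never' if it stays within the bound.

Answer: never

Derivation:
apply F[0]=+15.000 → step 1: x=0.002, v=0.182, θ₁=-0.069, ω₁=-0.311, θ₂=-0.077, ω₂=-0.016
apply F[1]=+10.133 → step 2: x=0.007, v=0.309, θ₁=-0.078, ω₁=-0.540, θ₂=-0.078, ω₂=-0.023
apply F[2]=-6.950 → step 3: x=0.012, v=0.239, θ₁=-0.088, ω₁=-0.459, θ₂=-0.078, ω₂=-0.015
apply F[3]=-12.969 → step 4: x=0.016, v=0.100, θ₁=-0.095, ω₁=-0.286, θ₂=-0.078, ω₂=0.010
apply F[4]=-14.395 → step 5: x=0.016, v=-0.054, θ₁=-0.099, ω₁=-0.103, θ₂=-0.078, ω₂=0.045
apply F[5]=-13.807 → step 6: x=0.014, v=-0.201, θ₁=-0.099, ω₁=0.061, θ₂=-0.076, ω₂=0.086
apply F[6]=-12.253 → step 7: x=0.008, v=-0.330, θ₁=-0.097, ω₁=0.195, θ₂=-0.074, ω₂=0.128
apply F[7]=-10.255 → step 8: x=0.001, v=-0.437, θ₁=-0.092, ω₁=0.295, θ₂=-0.071, ω₂=0.167
apply F[8]=-8.151 → step 9: x=-0.009, v=-0.520, θ₁=-0.085, ω₁=0.364, θ₂=-0.067, ω₂=0.200
apply F[9]=-6.171 → step 10: x=-0.020, v=-0.581, θ₁=-0.078, ω₁=0.405, θ₂=-0.063, ω₂=0.228
apply F[10]=-4.447 → step 11: x=-0.032, v=-0.624, θ₁=-0.069, ω₁=0.426, θ₂=-0.058, ω₂=0.250
apply F[11]=-3.017 → step 12: x=-0.045, v=-0.651, θ₁=-0.061, ω₁=0.430, θ₂=-0.053, ω₂=0.266
apply F[12]=-1.866 → step 13: x=-0.058, v=-0.665, θ₁=-0.052, ω₁=0.423, θ₂=-0.048, ω₂=0.276
apply F[13]=-0.950 → step 14: x=-0.071, v=-0.670, θ₁=-0.044, ω₁=0.409, θ₂=-0.042, ω₂=0.281
apply F[14]=-0.217 → step 15: x=-0.085, v=-0.668, θ₁=-0.036, ω₁=0.391, θ₂=-0.037, ω₂=0.282
apply F[15]=+0.374 → step 16: x=-0.098, v=-0.659, θ₁=-0.028, ω₁=0.370, θ₂=-0.031, ω₂=0.279
apply F[16]=+0.854 → step 17: x=-0.111, v=-0.646, θ₁=-0.021, ω₁=0.347, θ₂=-0.025, ω₂=0.273
apply F[17]=+1.246 → step 18: x=-0.124, v=-0.630, θ₁=-0.014, ω₁=0.323, θ₂=-0.020, ω₂=0.264
apply F[18]=+1.567 → step 19: x=-0.136, v=-0.610, θ₁=-0.008, ω₁=0.299, θ₂=-0.015, ω₂=0.254
apply F[19]=+1.826 → step 20: x=-0.148, v=-0.588, θ₁=-0.003, ω₁=0.275, θ₂=-0.010, ω₂=0.242
apply F[20]=+2.034 → step 21: x=-0.160, v=-0.564, θ₁=0.003, ω₁=0.252, θ₂=-0.005, ω₂=0.228
apply F[21]=+2.196 → step 22: x=-0.171, v=-0.540, θ₁=0.008, ω₁=0.229, θ₂=-0.001, ω₂=0.214
apply F[22]=+2.316 → step 23: x=-0.181, v=-0.514, θ₁=0.012, ω₁=0.207, θ₂=0.003, ω₂=0.200
apply F[23]=+2.402 → step 24: x=-0.191, v=-0.488, θ₁=0.016, ω₁=0.186, θ₂=0.007, ω₂=0.185
apply F[24]=+2.456 → step 25: x=-0.201, v=-0.461, θ₁=0.019, ω₁=0.165, θ₂=0.011, ω₂=0.170
max |θ₂| = 0.078 ≤ 0.101 over all 26 states.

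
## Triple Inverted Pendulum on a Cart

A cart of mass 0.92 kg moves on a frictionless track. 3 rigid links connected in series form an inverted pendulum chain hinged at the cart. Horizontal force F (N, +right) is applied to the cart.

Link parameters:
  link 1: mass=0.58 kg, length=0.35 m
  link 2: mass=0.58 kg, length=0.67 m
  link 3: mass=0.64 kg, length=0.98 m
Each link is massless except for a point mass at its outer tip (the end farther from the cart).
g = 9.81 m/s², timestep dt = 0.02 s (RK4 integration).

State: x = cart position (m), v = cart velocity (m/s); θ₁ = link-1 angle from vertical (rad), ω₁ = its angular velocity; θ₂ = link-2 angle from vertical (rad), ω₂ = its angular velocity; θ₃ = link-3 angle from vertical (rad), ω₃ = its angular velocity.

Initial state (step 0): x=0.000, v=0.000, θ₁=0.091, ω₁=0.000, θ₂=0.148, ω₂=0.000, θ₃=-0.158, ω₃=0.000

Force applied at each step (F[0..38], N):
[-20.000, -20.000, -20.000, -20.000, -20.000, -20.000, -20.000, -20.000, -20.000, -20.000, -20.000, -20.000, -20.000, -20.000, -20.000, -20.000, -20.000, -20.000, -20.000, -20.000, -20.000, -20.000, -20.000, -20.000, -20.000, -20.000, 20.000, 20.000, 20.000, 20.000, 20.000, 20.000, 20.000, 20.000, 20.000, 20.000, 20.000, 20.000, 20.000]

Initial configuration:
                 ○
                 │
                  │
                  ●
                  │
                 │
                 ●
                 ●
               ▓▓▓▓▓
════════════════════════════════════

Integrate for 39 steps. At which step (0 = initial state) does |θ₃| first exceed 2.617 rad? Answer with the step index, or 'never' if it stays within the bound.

apply F[0]=-20.000 → step 1: x=-0.005, v=-0.460, θ₁=0.104, ω₁=1.320, θ₂=0.149, ω₂=0.097, θ₃=-0.159, ω₃=-0.086
apply F[1]=-20.000 → step 2: x=-0.018, v=-0.919, θ₁=0.144, ω₁=2.672, θ₂=0.152, ω₂=0.159, θ₃=-0.161, ω₃=-0.151
apply F[2]=-20.000 → step 3: x=-0.041, v=-1.364, θ₁=0.211, ω₁=4.023, θ₂=0.155, ω₂=0.173, θ₃=-0.165, ω₃=-0.172
apply F[3]=-20.000 → step 4: x=-0.073, v=-1.769, θ₁=0.304, ω₁=5.245, θ₂=0.158, ω₂=0.174, θ₃=-0.168, ω₃=-0.134
apply F[4]=-20.000 → step 5: x=-0.112, v=-2.104, θ₁=0.419, ω₁=6.176, θ₂=0.162, ω₂=0.240, θ₃=-0.170, ω₃=-0.040
apply F[5]=-20.000 → step 6: x=-0.156, v=-2.365, θ₁=0.549, ω₁=6.769, θ₂=0.169, ω₂=0.428, θ₃=-0.169, ω₃=0.083
apply F[6]=-20.000 → step 7: x=-0.206, v=-2.568, θ₁=0.688, ω₁=7.104, θ₂=0.180, ω₂=0.742, θ₃=-0.166, ω₃=0.212
apply F[7]=-20.000 → step 8: x=-0.259, v=-2.730, θ₁=0.832, ω₁=7.284, θ₂=0.199, ω₂=1.158, θ₃=-0.161, ω₃=0.336
apply F[8]=-20.000 → step 9: x=-0.315, v=-2.864, θ₁=0.979, ω₁=7.376, θ₂=0.227, ω₂=1.651, θ₃=-0.153, ω₃=0.454
apply F[9]=-20.000 → step 10: x=-0.373, v=-2.977, θ₁=1.127, ω₁=7.413, θ₂=0.266, ω₂=2.202, θ₃=-0.143, ω₃=0.570
apply F[10]=-20.000 → step 11: x=-0.434, v=-3.073, θ₁=1.275, ω₁=7.400, θ₂=0.316, ω₂=2.795, θ₃=-0.130, ω₃=0.689
apply F[11]=-20.000 → step 12: x=-0.496, v=-3.158, θ₁=1.422, ω₁=7.329, θ₂=0.378, ω₂=3.420, θ₃=-0.115, ω₃=0.817
apply F[12]=-20.000 → step 13: x=-0.560, v=-3.237, θ₁=1.568, ω₁=7.179, θ₂=0.452, ω₂=4.064, θ₃=-0.097, ω₃=0.963
apply F[13]=-20.000 → step 14: x=-0.626, v=-3.315, θ₁=1.709, ω₁=6.922, θ₂=0.540, ω₂=4.715, θ₃=-0.076, ω₃=1.136
apply F[14]=-20.000 → step 15: x=-0.693, v=-3.400, θ₁=1.843, ω₁=6.523, θ₂=0.641, ω₂=5.358, θ₃=-0.052, ω₃=1.346
apply F[15]=-20.000 → step 16: x=-0.762, v=-3.498, θ₁=1.968, ω₁=5.947, θ₂=0.754, ω₂=5.977, θ₃=-0.022, ω₃=1.605
apply F[16]=-20.000 → step 17: x=-0.833, v=-3.616, θ₁=2.080, ω₁=5.166, θ₂=0.880, ω₂=6.559, θ₃=0.013, ω₃=1.923
apply F[17]=-20.000 → step 18: x=-0.906, v=-3.753, θ₁=2.174, ω₁=4.168, θ₂=1.016, ω₂=7.092, θ₃=0.055, ω₃=2.310
apply F[18]=-20.000 → step 19: x=-0.983, v=-3.904, θ₁=2.245, ω₁=2.970, θ₂=1.163, ω₂=7.574, θ₃=0.106, ω₃=2.777
apply F[19]=-20.000 → step 20: x=-1.063, v=-4.052, θ₁=2.291, ω₁=1.623, θ₂=1.319, ω₂=8.014, θ₃=0.167, ω₃=3.337
apply F[20]=-20.000 → step 21: x=-1.145, v=-4.173, θ₁=2.310, ω₁=0.220, θ₂=1.484, ω₂=8.416, θ₃=0.240, ω₃=4.012
apply F[21]=-20.000 → step 22: x=-1.229, v=-4.235, θ₁=2.301, ω₁=-1.084, θ₂=1.655, ω₂=8.752, θ₃=0.328, ω₃=4.830
apply F[22]=-20.000 → step 23: x=-1.314, v=-4.210, θ₁=2.269, ω₁=-2.051, θ₂=1.832, ω₂=8.914, θ₃=0.435, ω₃=5.808
apply F[23]=-20.000 → step 24: x=-1.397, v=-4.104, θ₁=2.223, ω₁=-2.407, θ₂=2.009, ω₂=8.700, θ₃=0.562, ω₃=6.899
apply F[24]=-20.000 → step 25: x=-1.478, v=-3.982, θ₁=2.177, ω₁=-2.068, θ₂=2.177, ω₂=7.937, θ₃=0.710, ω₃=7.959
apply F[25]=-20.000 → step 26: x=-1.557, v=-3.919, θ₁=2.143, ω₁=-1.277, θ₂=2.323, ω₂=6.652, θ₃=0.879, ω₃=8.848
apply F[26]=+20.000 → step 27: x=-1.630, v=-3.462, θ₁=2.132, ω₁=0.125, θ₂=2.444, ω₂=5.364, θ₃=1.059, ω₃=9.181
apply F[27]=+20.000 → step 28: x=-1.695, v=-3.037, θ₁=2.148, ω₁=1.494, θ₂=2.538, ω₂=4.037, θ₃=1.245, ω₃=9.425
apply F[28]=+20.000 → step 29: x=-1.752, v=-2.599, θ₁=2.192, ω₁=2.932, θ₂=2.605, ω₂=2.658, θ₃=1.436, ω₃=9.657
apply F[29]=+20.000 → step 30: x=-1.799, v=-2.100, θ₁=2.267, ω₁=4.616, θ₂=2.643, ω₂=1.171, θ₃=1.632, ω₃=9.957
apply F[30]=+20.000 → step 31: x=-1.835, v=-1.452, θ₁=2.380, ω₁=6.841, θ₂=2.650, ω₂=-0.535, θ₃=1.836, ω₃=10.444
apply F[31]=+20.000 → step 32: x=-1.855, v=-0.469, θ₁=2.547, ω₁=10.035, θ₂=2.620, ω₂=-2.550, θ₃=2.053, ω₃=11.335
apply F[32]=+20.000 → step 33: x=-1.850, v=1.059, θ₁=2.784, ω₁=13.271, θ₂=2.552, ω₂=-3.845, θ₃=2.293, ω₃=12.690
apply F[33]=+20.000 → step 34: x=-1.815, v=2.240, θ₁=3.042, ω₁=11.783, θ₂=2.493, ω₂=-1.474, θ₃=2.553, ω₃=13.151
apply F[34]=+20.000 → step 35: x=-1.765, v=2.682, θ₁=3.242, ω₁=8.208, θ₂=2.501, ω₂=2.211, θ₃=2.812, ω₃=12.636
apply F[35]=+20.000 → step 36: x=-1.709, v=2.915, θ₁=3.373, ω₁=4.887, θ₂=2.580, ω₂=5.655, θ₃=3.057, ω₃=11.869
apply F[36]=+20.000 → step 37: x=-1.649, v=3.062, θ₁=3.436, ω₁=1.304, θ₂=2.727, ω₂=9.081, θ₃=3.285, ω₃=10.870
apply F[37]=+20.000 → step 38: x=-1.588, v=3.029, θ₁=3.417, ω₁=-3.539, θ₂=2.947, ω₂=13.082, θ₃=3.489, ω₃=9.309
apply F[38]=+20.000 → step 39: x=-1.531, v=2.593, θ₁=3.284, ω₁=-9.109, θ₂=3.258, ω₂=17.828, θ₃=3.648, ω₃=6.305
|θ₃| = 2.812 > 2.617 first at step 35.

Answer: 35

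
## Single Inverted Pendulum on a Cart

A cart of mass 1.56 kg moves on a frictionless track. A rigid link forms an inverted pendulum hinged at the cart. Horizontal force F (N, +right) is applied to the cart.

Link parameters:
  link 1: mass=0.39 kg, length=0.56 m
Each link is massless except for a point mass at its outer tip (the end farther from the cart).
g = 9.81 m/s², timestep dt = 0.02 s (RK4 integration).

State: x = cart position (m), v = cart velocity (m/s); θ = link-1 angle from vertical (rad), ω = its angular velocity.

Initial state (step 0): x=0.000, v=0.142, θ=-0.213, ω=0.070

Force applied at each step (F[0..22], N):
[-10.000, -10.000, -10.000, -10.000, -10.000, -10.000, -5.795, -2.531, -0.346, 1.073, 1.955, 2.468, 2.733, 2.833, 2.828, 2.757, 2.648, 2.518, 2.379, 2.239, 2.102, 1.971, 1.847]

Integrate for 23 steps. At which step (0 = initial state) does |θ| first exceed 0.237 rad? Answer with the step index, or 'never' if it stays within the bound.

Answer: never

Derivation:
apply F[0]=-10.000 → step 1: x=0.002, v=0.025, θ=-0.210, ω=0.200
apply F[1]=-10.000 → step 2: x=0.001, v=-0.092, θ=-0.205, ω=0.333
apply F[2]=-10.000 → step 3: x=-0.002, v=-0.209, θ=-0.197, ω=0.468
apply F[3]=-10.000 → step 4: x=-0.007, v=-0.328, θ=-0.186, ω=0.608
apply F[4]=-10.000 → step 5: x=-0.015, v=-0.446, θ=-0.173, ω=0.755
apply F[5]=-10.000 → step 6: x=-0.025, v=-0.566, θ=-0.156, ω=0.908
apply F[6]=-5.795 → step 7: x=-0.037, v=-0.633, θ=-0.137, ω=0.976
apply F[7]=-2.531 → step 8: x=-0.050, v=-0.660, θ=-0.118, ω=0.978
apply F[8]=-0.346 → step 9: x=-0.063, v=-0.659, θ=-0.098, ω=0.940
apply F[9]=+1.073 → step 10: x=-0.076, v=-0.642, θ=-0.080, ω=0.877
apply F[10]=+1.955 → step 11: x=-0.089, v=-0.613, θ=-0.064, ω=0.801
apply F[11]=+2.468 → step 12: x=-0.101, v=-0.579, θ=-0.048, ω=0.720
apply F[12]=+2.733 → step 13: x=-0.112, v=-0.542, θ=-0.035, ω=0.640
apply F[13]=+2.833 → step 14: x=-0.122, v=-0.504, θ=-0.023, ω=0.562
apply F[14]=+2.828 → step 15: x=-0.132, v=-0.467, θ=-0.012, ω=0.490
apply F[15]=+2.757 → step 16: x=-0.141, v=-0.431, θ=-0.003, ω=0.424
apply F[16]=+2.648 → step 17: x=-0.149, v=-0.397, θ=0.005, ω=0.363
apply F[17]=+2.518 → step 18: x=-0.157, v=-0.366, θ=0.011, ω=0.309
apply F[18]=+2.379 → step 19: x=-0.164, v=-0.336, θ=0.017, ω=0.261
apply F[19]=+2.239 → step 20: x=-0.171, v=-0.308, θ=0.022, ω=0.219
apply F[20]=+2.102 → step 21: x=-0.176, v=-0.282, θ=0.026, ω=0.181
apply F[21]=+1.971 → step 22: x=-0.182, v=-0.258, θ=0.029, ω=0.148
apply F[22]=+1.847 → step 23: x=-0.187, v=-0.236, θ=0.032, ω=0.119
max |θ| = 0.213 ≤ 0.237 over all 24 states.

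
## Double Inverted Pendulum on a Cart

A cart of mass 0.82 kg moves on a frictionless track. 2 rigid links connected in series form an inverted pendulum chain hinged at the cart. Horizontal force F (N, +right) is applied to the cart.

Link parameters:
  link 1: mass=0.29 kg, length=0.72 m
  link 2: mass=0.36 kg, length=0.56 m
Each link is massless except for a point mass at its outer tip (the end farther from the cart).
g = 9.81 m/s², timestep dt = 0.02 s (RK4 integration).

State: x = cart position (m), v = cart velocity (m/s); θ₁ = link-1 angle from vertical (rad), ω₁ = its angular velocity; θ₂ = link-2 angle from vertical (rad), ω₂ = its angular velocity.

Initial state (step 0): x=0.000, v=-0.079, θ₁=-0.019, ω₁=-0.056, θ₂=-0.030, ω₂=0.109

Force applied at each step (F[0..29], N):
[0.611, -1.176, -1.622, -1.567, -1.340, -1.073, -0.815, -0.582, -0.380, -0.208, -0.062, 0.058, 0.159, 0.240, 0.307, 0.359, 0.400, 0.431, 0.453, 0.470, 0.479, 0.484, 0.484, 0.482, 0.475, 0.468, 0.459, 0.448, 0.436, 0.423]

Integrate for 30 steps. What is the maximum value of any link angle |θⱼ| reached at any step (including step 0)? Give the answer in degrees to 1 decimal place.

apply F[0]=+0.611 → step 1: x=-0.001, v=-0.061, θ₁=-0.020, ω₁=-0.083, θ₂=-0.028, ω₂=0.102
apply F[1]=-1.176 → step 2: x=-0.003, v=-0.086, θ₁=-0.022, ω₁=-0.052, θ₂=-0.026, ω₂=0.097
apply F[2]=-1.622 → step 3: x=-0.005, v=-0.123, θ₁=-0.022, ω₁=-0.007, θ₂=-0.024, ω₂=0.095
apply F[3]=-1.567 → step 4: x=-0.008, v=-0.157, θ₁=-0.022, ω₁=0.036, θ₂=-0.022, ω₂=0.094
apply F[4]=-1.340 → step 5: x=-0.011, v=-0.187, θ₁=-0.021, ω₁=0.071, θ₂=-0.020, ω₂=0.095
apply F[5]=-1.073 → step 6: x=-0.015, v=-0.210, θ₁=-0.019, ω₁=0.097, θ₂=-0.018, ω₂=0.095
apply F[6]=-0.815 → step 7: x=-0.020, v=-0.227, θ₁=-0.017, ω₁=0.115, θ₂=-0.016, ω₂=0.096
apply F[7]=-0.582 → step 8: x=-0.024, v=-0.238, θ₁=-0.015, ω₁=0.127, θ₂=-0.014, ω₂=0.096
apply F[8]=-0.380 → step 9: x=-0.029, v=-0.246, θ₁=-0.012, ω₁=0.133, θ₂=-0.013, ω₂=0.096
apply F[9]=-0.208 → step 10: x=-0.034, v=-0.249, θ₁=-0.009, ω₁=0.135, θ₂=-0.011, ω₂=0.096
apply F[10]=-0.062 → step 11: x=-0.039, v=-0.249, θ₁=-0.007, ω₁=0.134, θ₂=-0.009, ω₂=0.095
apply F[11]=+0.058 → step 12: x=-0.044, v=-0.247, θ₁=-0.004, ω₁=0.130, θ₂=-0.007, ω₂=0.093
apply F[12]=+0.159 → step 13: x=-0.049, v=-0.243, θ₁=-0.002, ω₁=0.124, θ₂=-0.005, ω₂=0.090
apply F[13]=+0.240 → step 14: x=-0.054, v=-0.237, θ₁=0.001, ω₁=0.117, θ₂=-0.003, ω₂=0.087
apply F[14]=+0.307 → step 15: x=-0.058, v=-0.230, θ₁=0.003, ω₁=0.109, θ₂=-0.002, ω₂=0.084
apply F[15]=+0.359 → step 16: x=-0.063, v=-0.221, θ₁=0.005, ω₁=0.101, θ₂=0.000, ω₂=0.080
apply F[16]=+0.400 → step 17: x=-0.067, v=-0.213, θ₁=0.007, ω₁=0.092, θ₂=0.002, ω₂=0.076
apply F[17]=+0.431 → step 18: x=-0.071, v=-0.203, θ₁=0.009, ω₁=0.083, θ₂=0.003, ω₂=0.072
apply F[18]=+0.453 → step 19: x=-0.075, v=-0.194, θ₁=0.010, ω₁=0.075, θ₂=0.005, ω₂=0.067
apply F[19]=+0.470 → step 20: x=-0.079, v=-0.184, θ₁=0.012, ω₁=0.066, θ₂=0.006, ω₂=0.062
apply F[20]=+0.479 → step 21: x=-0.083, v=-0.174, θ₁=0.013, ω₁=0.058, θ₂=0.007, ω₂=0.058
apply F[21]=+0.484 → step 22: x=-0.086, v=-0.165, θ₁=0.014, ω₁=0.050, θ₂=0.008, ω₂=0.053
apply F[22]=+0.484 → step 23: x=-0.089, v=-0.155, θ₁=0.015, ω₁=0.043, θ₂=0.009, ω₂=0.048
apply F[23]=+0.482 → step 24: x=-0.092, v=-0.146, θ₁=0.016, ω₁=0.036, θ₂=0.010, ω₂=0.044
apply F[24]=+0.475 → step 25: x=-0.095, v=-0.137, θ₁=0.017, ω₁=0.030, θ₂=0.011, ω₂=0.039
apply F[25]=+0.468 → step 26: x=-0.098, v=-0.128, θ₁=0.017, ω₁=0.024, θ₂=0.012, ω₂=0.035
apply F[26]=+0.459 → step 27: x=-0.100, v=-0.119, θ₁=0.018, ω₁=0.019, θ₂=0.012, ω₂=0.031
apply F[27]=+0.448 → step 28: x=-0.102, v=-0.111, θ₁=0.018, ω₁=0.014, θ₂=0.013, ω₂=0.027
apply F[28]=+0.436 → step 29: x=-0.105, v=-0.103, θ₁=0.018, ω₁=0.010, θ₂=0.013, ω₂=0.023
apply F[29]=+0.423 → step 30: x=-0.107, v=-0.096, θ₁=0.018, ω₁=0.006, θ₂=0.014, ω₂=0.019
Max |angle| over trajectory = 0.030 rad = 1.7°.

Answer: 1.7°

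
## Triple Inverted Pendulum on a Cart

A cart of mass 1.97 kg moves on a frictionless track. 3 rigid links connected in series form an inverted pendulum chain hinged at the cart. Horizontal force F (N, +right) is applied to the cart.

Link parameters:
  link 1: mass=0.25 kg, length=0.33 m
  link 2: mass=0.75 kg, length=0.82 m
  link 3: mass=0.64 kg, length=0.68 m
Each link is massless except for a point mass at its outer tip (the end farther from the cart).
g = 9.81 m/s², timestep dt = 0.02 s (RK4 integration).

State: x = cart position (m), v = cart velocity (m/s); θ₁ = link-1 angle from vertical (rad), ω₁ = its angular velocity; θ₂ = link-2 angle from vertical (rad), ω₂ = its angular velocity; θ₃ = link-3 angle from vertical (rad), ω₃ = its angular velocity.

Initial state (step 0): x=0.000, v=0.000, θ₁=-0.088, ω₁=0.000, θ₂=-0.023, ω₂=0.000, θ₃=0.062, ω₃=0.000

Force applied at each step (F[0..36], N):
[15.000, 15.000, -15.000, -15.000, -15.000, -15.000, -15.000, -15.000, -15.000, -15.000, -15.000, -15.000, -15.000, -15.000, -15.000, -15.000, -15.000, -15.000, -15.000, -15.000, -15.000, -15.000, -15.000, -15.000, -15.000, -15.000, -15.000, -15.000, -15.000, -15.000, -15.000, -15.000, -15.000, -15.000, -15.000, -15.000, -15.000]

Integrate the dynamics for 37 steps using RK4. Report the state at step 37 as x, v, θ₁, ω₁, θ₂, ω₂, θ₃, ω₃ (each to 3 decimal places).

Answer: x=-1.196, v=-3.173, θ₁=0.634, ω₁=13.698, θ₂=2.897, ω₂=4.418, θ₃=1.429, ω₃=7.599

Derivation:
apply F[0]=+15.000 → step 1: x=0.002, v=0.165, θ₁=-0.095, ω₁=-0.750, θ₂=-0.022, ω₂=0.079, θ₃=0.062, ω₃=0.040
apply F[1]=+15.000 → step 2: x=0.007, v=0.332, θ₁=-0.118, ω₁=-1.541, θ₂=-0.020, ω₂=0.173, θ₃=0.064, ω₃=0.077
apply F[2]=-15.000 → step 3: x=0.012, v=0.200, θ₁=-0.149, ω₁=-1.573, θ₂=-0.015, ω₂=0.326, θ₃=0.066, ω₃=0.117
apply F[3]=-15.000 → step 4: x=0.015, v=0.071, θ₁=-0.182, ω₁=-1.722, θ₂=-0.006, ω₂=0.522, θ₃=0.068, ω₃=0.153
apply F[4]=-15.000 → step 5: x=0.015, v=-0.056, θ₁=-0.219, ω₁=-1.966, θ₂=0.006, ω₂=0.756, θ₃=0.072, ω₃=0.181
apply F[5]=-15.000 → step 6: x=0.012, v=-0.182, θ₁=-0.261, ω₁=-2.271, θ₂=0.024, ω₂=1.015, θ₃=0.075, ω₃=0.202
apply F[6]=-15.000 → step 7: x=0.007, v=-0.309, θ₁=-0.310, ω₁=-2.591, θ₂=0.047, ω₂=1.281, θ₃=0.080, ω₃=0.213
apply F[7]=-15.000 → step 8: x=0.000, v=-0.439, θ₁=-0.364, ω₁=-2.883, θ₂=0.075, ω₂=1.537, θ₃=0.084, ω₃=0.218
apply F[8]=-15.000 → step 9: x=-0.010, v=-0.571, θ₁=-0.425, ω₁=-3.121, θ₂=0.108, ω₂=1.770, θ₃=0.088, ω₃=0.217
apply F[9]=-15.000 → step 10: x=-0.023, v=-0.706, θ₁=-0.489, ω₁=-3.298, θ₂=0.146, ω₂=1.979, θ₃=0.093, ω₃=0.214
apply F[10]=-15.000 → step 11: x=-0.038, v=-0.843, θ₁=-0.556, ω₁=-3.418, θ₂=0.187, ω₂=2.164, θ₃=0.097, ω₃=0.211
apply F[11]=-15.000 → step 12: x=-0.057, v=-0.982, θ₁=-0.625, ω₁=-3.491, θ₂=0.232, ω₂=2.332, θ₃=0.101, ω₃=0.209
apply F[12]=-15.000 → step 13: x=-0.078, v=-1.122, θ₁=-0.696, ω₁=-3.525, θ₂=0.280, ω₂=2.487, θ₃=0.105, ω₃=0.209
apply F[13]=-15.000 → step 14: x=-0.101, v=-1.262, θ₁=-0.766, ω₁=-3.528, θ₂=0.332, ω₂=2.635, θ₃=0.109, ω₃=0.212
apply F[14]=-15.000 → step 15: x=-0.128, v=-1.402, θ₁=-0.836, ω₁=-3.502, θ₂=0.386, ω₂=2.781, θ₃=0.114, ω₃=0.218
apply F[15]=-15.000 → step 16: x=-0.158, v=-1.542, θ₁=-0.906, ω₁=-3.447, θ₂=0.443, ω₂=2.930, θ₃=0.118, ω₃=0.230
apply F[16]=-15.000 → step 17: x=-0.190, v=-1.680, θ₁=-0.974, ω₁=-3.361, θ₂=0.503, ω₂=3.085, θ₃=0.123, ω₃=0.248
apply F[17]=-15.000 → step 18: x=-0.225, v=-1.817, θ₁=-1.040, ω₁=-3.238, θ₂=0.566, ω₂=3.252, θ₃=0.128, ω₃=0.274
apply F[18]=-15.000 → step 19: x=-0.262, v=-1.951, θ₁=-1.103, ω₁=-3.067, θ₂=0.633, ω₂=3.437, θ₃=0.134, ω₃=0.311
apply F[19]=-15.000 → step 20: x=-0.303, v=-2.081, θ₁=-1.162, ω₁=-2.834, θ₂=0.704, ω₂=3.646, θ₃=0.141, ω₃=0.362
apply F[20]=-15.000 → step 21: x=-0.346, v=-2.206, θ₁=-1.216, ω₁=-2.518, θ₂=0.779, ω₂=3.887, θ₃=0.149, ω₃=0.433
apply F[21]=-15.000 → step 22: x=-0.391, v=-2.323, θ₁=-1.262, ω₁=-2.092, θ₂=0.860, ω₂=4.171, θ₃=0.158, ω₃=0.532
apply F[22]=-15.000 → step 23: x=-0.439, v=-2.429, θ₁=-1.299, ω₁=-1.522, θ₂=0.947, ω₂=4.508, θ₃=0.170, ω₃=0.672
apply F[23]=-15.000 → step 24: x=-0.488, v=-2.520, θ₁=-1.322, ω₁=-0.777, θ₂=1.041, ω₂=4.907, θ₃=0.185, ω₃=0.871
apply F[24]=-15.000 → step 25: x=-0.539, v=-2.590, θ₁=-1.329, ω₁=0.168, θ₂=1.143, ω₂=5.370, θ₃=0.206, ω₃=1.153
apply F[25]=-15.000 → step 26: x=-0.591, v=-2.636, θ₁=-1.314, ω₁=1.310, θ₂=1.256, ω₂=5.890, θ₃=0.232, ω₃=1.545
apply F[26]=-15.000 → step 27: x=-0.644, v=-2.654, θ₁=-1.275, ω₁=2.610, θ₂=1.379, ω₂=6.446, θ₃=0.268, ω₃=2.069
apply F[27]=-15.000 → step 28: x=-0.697, v=-2.647, θ₁=-1.209, ω₁=4.005, θ₂=1.514, ω₂=7.006, θ₃=0.316, ω₃=2.737
apply F[28]=-15.000 → step 29: x=-0.750, v=-2.623, θ₁=-1.115, ω₁=5.435, θ₂=1.659, ω₂=7.538, θ₃=0.379, ω₃=3.541
apply F[29]=-15.000 → step 30: x=-0.802, v=-2.595, θ₁=-0.992, ω₁=6.877, θ₂=1.815, ω₂=8.015, θ₃=0.458, ω₃=4.456
apply F[30]=-15.000 → step 31: x=-0.854, v=-2.582, θ₁=-0.839, ω₁=8.355, θ₂=1.979, ω₂=8.408, θ₃=0.557, ω₃=5.433
apply F[31]=-15.000 → step 32: x=-0.906, v=-2.606, θ₁=-0.657, ω₁=9.921, θ₂=2.150, ω₂=8.674, θ₃=0.676, ω₃=6.392
apply F[32]=-15.000 → step 33: x=-0.959, v=-2.690, θ₁=-0.442, ω₁=11.561, θ₂=2.325, ω₂=8.718, θ₃=0.812, ω₃=7.205
apply F[33]=-15.000 → step 34: x=-1.014, v=-2.833, θ₁=-0.195, ω₁=13.039, θ₂=2.496, ω₂=8.366, θ₃=0.962, ω₃=7.720
apply F[34]=-15.000 → step 35: x=-1.072, v=-2.988, θ₁=0.075, ω₁=13.917, θ₂=2.656, ω₂=7.463, θ₃=1.118, ω₃=7.875
apply F[35]=-15.000 → step 36: x=-1.133, v=-3.105, θ₁=0.356, ω₁=14.032, θ₂=2.792, ω₂=6.067, θ₃=1.275, ω₃=7.780
apply F[36]=-15.000 → step 37: x=-1.196, v=-3.173, θ₁=0.634, ω₁=13.698, θ₂=2.897, ω₂=4.418, θ₃=1.429, ω₃=7.599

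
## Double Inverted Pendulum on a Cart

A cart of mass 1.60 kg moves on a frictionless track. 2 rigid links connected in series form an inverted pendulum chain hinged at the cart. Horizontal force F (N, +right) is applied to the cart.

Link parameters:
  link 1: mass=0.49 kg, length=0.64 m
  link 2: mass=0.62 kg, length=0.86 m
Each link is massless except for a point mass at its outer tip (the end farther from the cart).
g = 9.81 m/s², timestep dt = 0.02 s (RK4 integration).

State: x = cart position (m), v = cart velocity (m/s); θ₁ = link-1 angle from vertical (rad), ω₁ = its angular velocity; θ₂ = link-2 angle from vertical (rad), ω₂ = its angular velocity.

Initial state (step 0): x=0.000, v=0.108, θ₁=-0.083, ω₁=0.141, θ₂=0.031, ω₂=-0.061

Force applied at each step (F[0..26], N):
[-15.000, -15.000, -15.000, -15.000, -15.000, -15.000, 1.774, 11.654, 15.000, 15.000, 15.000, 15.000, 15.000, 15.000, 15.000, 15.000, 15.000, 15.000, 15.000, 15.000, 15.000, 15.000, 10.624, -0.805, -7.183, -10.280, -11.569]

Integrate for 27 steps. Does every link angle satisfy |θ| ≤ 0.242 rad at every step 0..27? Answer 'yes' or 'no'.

apply F[0]=-15.000 → step 1: x=0.000, v=-0.068, θ₁=-0.078, ω₁=0.345, θ₂=0.030, ω₂=-0.001
apply F[1]=-15.000 → step 2: x=-0.003, v=-0.245, θ₁=-0.069, ω₁=0.557, θ₂=0.031, ω₂=0.055
apply F[2]=-15.000 → step 3: x=-0.009, v=-0.424, θ₁=-0.056, ω₁=0.779, θ₂=0.033, ω₂=0.105
apply F[3]=-15.000 → step 4: x=-0.020, v=-0.605, θ₁=-0.038, ω₁=1.017, θ₂=0.035, ω₂=0.146
apply F[4]=-15.000 → step 5: x=-0.034, v=-0.789, θ₁=-0.015, ω₁=1.273, θ₂=0.038, ω₂=0.176
apply F[5]=-15.000 → step 6: x=-0.051, v=-0.976, θ₁=0.013, ω₁=1.552, θ₂=0.042, ω₂=0.195
apply F[6]=+1.774 → step 7: x=-0.071, v=-0.958, θ₁=0.044, ω₁=1.526, θ₂=0.046, ω₂=0.202
apply F[7]=+11.654 → step 8: x=-0.088, v=-0.819, θ₁=0.072, ω₁=1.332, θ₂=0.050, ω₂=0.197
apply F[8]=+15.000 → step 9: x=-0.103, v=-0.643, θ₁=0.097, ω₁=1.096, θ₂=0.054, ω₂=0.180
apply F[9]=+15.000 → step 10: x=-0.114, v=-0.470, θ₁=0.116, ω₁=0.881, θ₂=0.057, ω₂=0.153
apply F[10]=+15.000 → step 11: x=-0.122, v=-0.301, θ₁=0.132, ω₁=0.683, θ₂=0.060, ω₂=0.117
apply F[11]=+15.000 → step 12: x=-0.126, v=-0.133, θ₁=0.144, ω₁=0.498, θ₂=0.062, ω₂=0.074
apply F[12]=+15.000 → step 13: x=-0.127, v=0.032, θ₁=0.152, ω₁=0.324, θ₂=0.063, ω₂=0.026
apply F[13]=+15.000 → step 14: x=-0.125, v=0.197, θ₁=0.157, ω₁=0.156, θ₂=0.063, ω₂=-0.027
apply F[14]=+15.000 → step 15: x=-0.119, v=0.361, θ₁=0.158, ω₁=-0.008, θ₂=0.062, ω₂=-0.081
apply F[15]=+15.000 → step 16: x=-0.110, v=0.524, θ₁=0.157, ω₁=-0.171, θ₂=0.060, ω₂=-0.136
apply F[16]=+15.000 → step 17: x=-0.098, v=0.689, θ₁=0.151, ω₁=-0.337, θ₂=0.056, ω₂=-0.191
apply F[17]=+15.000 → step 18: x=-0.083, v=0.855, θ₁=0.143, ω₁=-0.509, θ₂=0.052, ω₂=-0.243
apply F[18]=+15.000 → step 19: x=-0.064, v=1.022, θ₁=0.131, ω₁=-0.691, θ₂=0.047, ω₂=-0.292
apply F[19]=+15.000 → step 20: x=-0.042, v=1.192, θ₁=0.115, ω₁=-0.884, θ₂=0.040, ω₂=-0.335
apply F[20]=+15.000 → step 21: x=-0.016, v=1.365, θ₁=0.096, ω₁=-1.094, θ₂=0.033, ω₂=-0.371
apply F[21]=+15.000 → step 22: x=0.013, v=1.542, θ₁=0.071, ω₁=-1.323, θ₂=0.026, ω₂=-0.398
apply F[22]=+10.624 → step 23: x=0.045, v=1.667, θ₁=0.043, ω₁=-1.489, θ₂=0.017, ω₂=-0.415
apply F[23]=-0.805 → step 24: x=0.078, v=1.654, θ₁=0.014, ω₁=-1.454, θ₂=0.009, ω₂=-0.422
apply F[24]=-7.183 → step 25: x=0.110, v=1.564, θ₁=-0.014, ω₁=-1.315, θ₂=0.001, ω₂=-0.419
apply F[25]=-10.280 → step 26: x=0.140, v=1.439, θ₁=-0.038, ω₁=-1.136, θ₂=-0.008, ω₂=-0.409
apply F[26]=-11.569 → step 27: x=0.168, v=1.301, θ₁=-0.059, ω₁=-0.949, θ₂=-0.016, ω₂=-0.390
Max |angle| over trajectory = 0.158 rad; bound = 0.242 → within bound.

Answer: yes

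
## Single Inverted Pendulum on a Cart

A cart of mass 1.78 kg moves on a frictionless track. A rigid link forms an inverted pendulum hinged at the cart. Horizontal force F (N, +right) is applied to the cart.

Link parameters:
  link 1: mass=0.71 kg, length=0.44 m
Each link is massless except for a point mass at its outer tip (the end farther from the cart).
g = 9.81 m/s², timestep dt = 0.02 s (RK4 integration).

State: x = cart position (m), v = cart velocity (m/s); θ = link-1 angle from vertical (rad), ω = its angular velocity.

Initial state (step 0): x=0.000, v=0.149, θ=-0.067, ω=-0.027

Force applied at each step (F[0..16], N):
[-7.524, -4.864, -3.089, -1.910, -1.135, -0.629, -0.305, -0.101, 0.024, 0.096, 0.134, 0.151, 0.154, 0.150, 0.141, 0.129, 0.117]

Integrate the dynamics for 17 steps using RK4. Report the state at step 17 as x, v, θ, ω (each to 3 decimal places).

apply F[0]=-7.524 → step 1: x=0.002, v=0.070, θ=-0.066, ω=0.123
apply F[1]=-4.864 → step 2: x=0.003, v=0.020, θ=-0.063, ω=0.206
apply F[2]=-3.089 → step 3: x=0.003, v=-0.010, θ=-0.058, ω=0.247
apply F[3]=-1.910 → step 4: x=0.003, v=-0.027, θ=-0.053, ω=0.261
apply F[4]=-1.135 → step 5: x=0.002, v=-0.036, θ=-0.048, ω=0.259
apply F[5]=-0.629 → step 6: x=0.001, v=-0.039, θ=-0.043, ω=0.247
apply F[6]=-0.305 → step 7: x=0.001, v=-0.039, θ=-0.038, ω=0.229
apply F[7]=-0.101 → step 8: x=-0.000, v=-0.038, θ=-0.034, ω=0.209
apply F[8]=+0.024 → step 9: x=-0.001, v=-0.035, θ=-0.030, ω=0.189
apply F[9]=+0.096 → step 10: x=-0.001, v=-0.032, θ=-0.026, ω=0.169
apply F[10]=+0.134 → step 11: x=-0.002, v=-0.028, θ=-0.023, ω=0.150
apply F[11]=+0.151 → step 12: x=-0.003, v=-0.025, θ=-0.020, ω=0.133
apply F[12]=+0.154 → step 13: x=-0.003, v=-0.022, θ=-0.018, ω=0.117
apply F[13]=+0.150 → step 14: x=-0.003, v=-0.019, θ=-0.015, ω=0.103
apply F[14]=+0.141 → step 15: x=-0.004, v=-0.016, θ=-0.014, ω=0.091
apply F[15]=+0.129 → step 16: x=-0.004, v=-0.014, θ=-0.012, ω=0.079
apply F[16]=+0.117 → step 17: x=-0.004, v=-0.011, θ=-0.010, ω=0.069

Answer: x=-0.004, v=-0.011, θ=-0.010, ω=0.069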